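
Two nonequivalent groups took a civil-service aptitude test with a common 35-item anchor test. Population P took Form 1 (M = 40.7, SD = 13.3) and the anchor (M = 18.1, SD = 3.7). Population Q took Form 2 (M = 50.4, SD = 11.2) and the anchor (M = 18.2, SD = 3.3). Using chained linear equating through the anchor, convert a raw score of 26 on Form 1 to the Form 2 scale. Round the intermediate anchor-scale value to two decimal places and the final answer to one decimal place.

36.2

Form 1 → anchor (Population P): v = (3.7/13.3)(26 − 40.7) + 18.1 = 14.01
anchor → Form 2 (Population Q): y = (11.2/3.3)(14.01 − 18.2) + 50.4 = 36.2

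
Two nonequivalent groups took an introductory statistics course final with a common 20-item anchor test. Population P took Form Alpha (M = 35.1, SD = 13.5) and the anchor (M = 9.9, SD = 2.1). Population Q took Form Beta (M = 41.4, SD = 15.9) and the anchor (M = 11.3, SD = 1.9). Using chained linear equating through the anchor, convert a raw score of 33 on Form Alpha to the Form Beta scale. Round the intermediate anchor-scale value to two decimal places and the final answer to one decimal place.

Form Alpha → anchor (Population P): v = (2.1/13.5)(33 − 35.1) + 9.9 = 9.57
anchor → Form Beta (Population Q): y = (15.9/1.9)(9.57 − 11.3) + 41.4 = 26.9

26.9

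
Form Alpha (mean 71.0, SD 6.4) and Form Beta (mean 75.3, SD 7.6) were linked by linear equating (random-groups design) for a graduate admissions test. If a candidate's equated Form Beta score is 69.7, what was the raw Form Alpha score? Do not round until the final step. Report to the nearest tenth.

66.3

Invert y = (SD_Y/SD_X)(x − M_X) + M_Y:
x = (SD_X/SD_Y)(y − M_Y) + M_X = (6.4/7.6)(69.7 − 75.3) + 71.0
x = 0.842105 × -5.600 + 71.0 = 66.3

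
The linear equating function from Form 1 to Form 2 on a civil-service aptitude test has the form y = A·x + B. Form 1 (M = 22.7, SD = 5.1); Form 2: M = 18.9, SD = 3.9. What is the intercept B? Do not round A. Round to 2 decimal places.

1.54

A = SD_Y / SD_X = 3.9 / 5.1 = 0.764706
B = M_Y − A·M_X = 18.9 − 0.764706 × 22.7 = 1.54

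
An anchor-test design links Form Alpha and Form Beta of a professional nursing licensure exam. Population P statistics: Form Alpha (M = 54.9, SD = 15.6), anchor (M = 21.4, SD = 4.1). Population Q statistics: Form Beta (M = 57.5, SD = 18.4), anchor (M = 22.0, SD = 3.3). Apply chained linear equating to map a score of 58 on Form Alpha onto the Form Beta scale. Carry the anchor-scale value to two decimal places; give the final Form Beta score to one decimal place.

Form Alpha → anchor (Population P): v = (4.1/15.6)(58 − 54.9) + 21.4 = 22.21
anchor → Form Beta (Population Q): y = (18.4/3.3)(22.21 − 22.0) + 57.5 = 58.7

58.7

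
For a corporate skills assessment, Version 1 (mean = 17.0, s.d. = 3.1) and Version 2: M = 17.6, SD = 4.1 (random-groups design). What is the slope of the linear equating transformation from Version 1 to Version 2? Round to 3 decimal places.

A = SD_Y / SD_X = 4.1 / 3.1 = 1.323

1.323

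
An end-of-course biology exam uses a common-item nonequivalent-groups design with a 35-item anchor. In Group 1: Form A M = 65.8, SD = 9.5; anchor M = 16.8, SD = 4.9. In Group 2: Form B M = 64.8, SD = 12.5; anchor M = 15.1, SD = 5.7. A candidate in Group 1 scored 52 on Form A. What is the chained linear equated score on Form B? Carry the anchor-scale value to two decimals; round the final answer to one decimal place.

Form A → anchor (Group 1): v = (4.9/9.5)(52 − 65.8) + 16.8 = 9.68
anchor → Form B (Group 2): y = (12.5/5.7)(9.68 − 15.1) + 64.8 = 52.9

52.9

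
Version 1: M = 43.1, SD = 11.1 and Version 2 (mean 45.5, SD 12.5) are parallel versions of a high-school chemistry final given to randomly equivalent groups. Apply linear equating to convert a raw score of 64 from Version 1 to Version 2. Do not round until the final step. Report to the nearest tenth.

Linear equating: y = (SD_Y/SD_X)(x − M_X) + M_Y
y = (12.5/11.1)(64 − 43.1) + 45.5
y = 1.126126 × 20.9 + 45.5 = 23.5360 + 45.5 = 69.0

69.0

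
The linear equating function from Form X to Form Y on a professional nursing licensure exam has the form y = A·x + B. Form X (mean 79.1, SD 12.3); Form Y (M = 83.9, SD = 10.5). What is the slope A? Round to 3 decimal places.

0.854

A = SD_Y / SD_X = 10.5 / 12.3 = 0.854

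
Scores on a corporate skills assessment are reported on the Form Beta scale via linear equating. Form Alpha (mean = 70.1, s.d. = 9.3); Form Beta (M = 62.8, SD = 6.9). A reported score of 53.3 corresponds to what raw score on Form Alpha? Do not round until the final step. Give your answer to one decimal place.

Invert y = (SD_Y/SD_X)(x − M_X) + M_Y:
x = (SD_X/SD_Y)(y − M_Y) + M_X = (9.3/6.9)(53.3 − 62.8) + 70.1
x = 1.347826 × -9.500 + 70.1 = 57.3

57.3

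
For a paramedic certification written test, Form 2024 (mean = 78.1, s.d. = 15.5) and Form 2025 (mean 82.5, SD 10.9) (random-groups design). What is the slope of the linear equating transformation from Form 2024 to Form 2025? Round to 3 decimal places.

A = SD_Y / SD_X = 10.9 / 15.5 = 0.703

0.703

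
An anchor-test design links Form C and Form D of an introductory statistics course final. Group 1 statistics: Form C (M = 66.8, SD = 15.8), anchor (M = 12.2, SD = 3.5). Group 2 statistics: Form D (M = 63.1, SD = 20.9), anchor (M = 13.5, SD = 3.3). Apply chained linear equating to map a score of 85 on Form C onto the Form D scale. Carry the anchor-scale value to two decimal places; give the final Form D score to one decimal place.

80.4

Form C → anchor (Group 1): v = (3.5/15.8)(85 − 66.8) + 12.2 = 16.23
anchor → Form D (Group 2): y = (20.9/3.3)(16.23 − 13.5) + 63.1 = 80.4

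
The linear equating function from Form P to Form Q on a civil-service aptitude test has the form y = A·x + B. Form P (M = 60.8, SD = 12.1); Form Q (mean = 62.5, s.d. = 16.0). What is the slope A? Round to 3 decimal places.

A = SD_Y / SD_X = 16.0 / 12.1 = 1.322

1.322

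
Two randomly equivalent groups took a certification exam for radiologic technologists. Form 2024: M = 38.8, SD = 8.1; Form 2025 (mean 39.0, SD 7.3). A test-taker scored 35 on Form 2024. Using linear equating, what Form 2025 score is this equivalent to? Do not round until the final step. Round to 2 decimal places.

Linear equating: y = (SD_Y/SD_X)(x − M_X) + M_Y
y = (7.3/8.1)(35 − 38.8) + 39.0
y = 0.901235 × -3.8 + 39.0 = -3.4247 + 39.0 = 35.58

35.58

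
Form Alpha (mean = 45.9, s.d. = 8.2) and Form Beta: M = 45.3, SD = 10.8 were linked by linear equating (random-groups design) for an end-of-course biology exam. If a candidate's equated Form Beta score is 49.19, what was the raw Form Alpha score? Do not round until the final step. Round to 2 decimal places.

48.85

Invert y = (SD_Y/SD_X)(x − M_X) + M_Y:
x = (SD_X/SD_Y)(y − M_Y) + M_X = (8.2/10.8)(49.19 − 45.3) + 45.9
x = 0.759259 × 3.890 + 45.9 = 48.85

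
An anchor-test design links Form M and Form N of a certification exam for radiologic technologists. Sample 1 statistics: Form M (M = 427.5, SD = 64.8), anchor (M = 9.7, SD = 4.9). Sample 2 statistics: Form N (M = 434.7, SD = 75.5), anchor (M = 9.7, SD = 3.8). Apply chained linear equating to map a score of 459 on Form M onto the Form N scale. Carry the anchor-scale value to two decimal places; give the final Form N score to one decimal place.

Form M → anchor (Sample 1): v = (4.9/64.8)(459 − 427.5) + 9.7 = 12.08
anchor → Form N (Sample 2): y = (75.5/3.8)(12.08 − 9.7) + 434.7 = 482.0

482.0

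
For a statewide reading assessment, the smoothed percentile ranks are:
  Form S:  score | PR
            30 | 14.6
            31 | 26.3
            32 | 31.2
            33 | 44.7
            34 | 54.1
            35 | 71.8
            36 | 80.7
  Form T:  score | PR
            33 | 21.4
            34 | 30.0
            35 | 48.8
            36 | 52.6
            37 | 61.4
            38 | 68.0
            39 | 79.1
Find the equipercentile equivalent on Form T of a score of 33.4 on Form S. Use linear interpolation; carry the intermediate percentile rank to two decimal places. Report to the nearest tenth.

35.0

PR of 33.4 on Form S: 44.7 + (33.4 − 33)/(34 − 33) × (54.1 − 44.7) = 48.46
On Form T, PR 48.46 falls between score 34 (PR 30.0) and 35 (PR 48.8).
Interpolate: 34 + (48.46 − 30.0)/(48.8 − 30.0) × (35 − 34) = 35.0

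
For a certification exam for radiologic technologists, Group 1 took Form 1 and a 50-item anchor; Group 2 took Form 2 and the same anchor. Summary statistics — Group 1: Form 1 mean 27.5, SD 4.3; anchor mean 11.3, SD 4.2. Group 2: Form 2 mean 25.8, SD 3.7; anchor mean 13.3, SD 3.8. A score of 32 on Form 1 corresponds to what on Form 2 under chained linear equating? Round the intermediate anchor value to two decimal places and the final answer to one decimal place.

28.1

Form 1 → anchor (Group 1): v = (4.2/4.3)(32 − 27.5) + 11.3 = 15.70
anchor → Form 2 (Group 2): y = (3.7/3.8)(15.70 − 13.3) + 25.8 = 28.1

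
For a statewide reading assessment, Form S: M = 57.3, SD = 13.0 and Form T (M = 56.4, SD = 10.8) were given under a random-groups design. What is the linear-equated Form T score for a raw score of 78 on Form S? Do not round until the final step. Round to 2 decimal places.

Linear equating: y = (SD_Y/SD_X)(x − M_X) + M_Y
y = (10.8/13.0)(78 − 57.3) + 56.4
y = 0.830769 × 20.7 + 56.4 = 17.1969 + 56.4 = 73.60

73.60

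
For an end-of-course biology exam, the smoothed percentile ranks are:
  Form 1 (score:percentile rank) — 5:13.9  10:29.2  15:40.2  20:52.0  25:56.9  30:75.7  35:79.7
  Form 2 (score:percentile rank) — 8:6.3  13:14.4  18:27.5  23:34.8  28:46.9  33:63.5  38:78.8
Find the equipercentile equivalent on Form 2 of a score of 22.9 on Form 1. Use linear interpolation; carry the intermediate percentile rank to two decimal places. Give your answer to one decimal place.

30.4

PR of 22.9 on Form 1: 52.0 + (22.9 − 20)/(25 − 20) × (56.9 − 52.0) = 54.84
On Form 2, PR 54.84 falls between score 28 (PR 46.9) and 33 (PR 63.5).
Interpolate: 28 + (54.84 − 46.9)/(63.5 − 46.9) × (33 − 28) = 30.4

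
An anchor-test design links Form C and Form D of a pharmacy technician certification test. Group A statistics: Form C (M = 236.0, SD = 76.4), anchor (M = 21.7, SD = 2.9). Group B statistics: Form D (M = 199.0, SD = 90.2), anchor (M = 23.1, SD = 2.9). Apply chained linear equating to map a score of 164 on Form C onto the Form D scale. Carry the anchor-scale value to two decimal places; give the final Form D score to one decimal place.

Form C → anchor (Group A): v = (2.9/76.4)(164 − 236.0) + 21.7 = 18.97
anchor → Form D (Group B): y = (90.2/2.9)(18.97 − 23.1) + 199.0 = 70.5

70.5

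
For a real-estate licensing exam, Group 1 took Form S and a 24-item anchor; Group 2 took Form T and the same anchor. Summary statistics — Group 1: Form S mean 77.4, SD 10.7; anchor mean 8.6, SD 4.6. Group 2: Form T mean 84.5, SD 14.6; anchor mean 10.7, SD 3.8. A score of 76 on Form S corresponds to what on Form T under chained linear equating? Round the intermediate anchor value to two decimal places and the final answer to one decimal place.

Form S → anchor (Group 1): v = (4.6/10.7)(76 − 77.4) + 8.6 = 8.00
anchor → Form T (Group 2): y = (14.6/3.8)(8.00 − 10.7) + 84.5 = 74.1

74.1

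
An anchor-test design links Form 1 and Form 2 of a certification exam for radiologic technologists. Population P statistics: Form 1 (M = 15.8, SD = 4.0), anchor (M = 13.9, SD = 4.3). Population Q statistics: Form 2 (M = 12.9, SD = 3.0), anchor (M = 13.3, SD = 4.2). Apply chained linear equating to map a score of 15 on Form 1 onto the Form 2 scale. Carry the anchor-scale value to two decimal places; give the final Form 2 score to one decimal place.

Form 1 → anchor (Population P): v = (4.3/4.0)(15 − 15.8) + 13.9 = 13.04
anchor → Form 2 (Population Q): y = (3.0/4.2)(13.04 − 13.3) + 12.9 = 12.7

12.7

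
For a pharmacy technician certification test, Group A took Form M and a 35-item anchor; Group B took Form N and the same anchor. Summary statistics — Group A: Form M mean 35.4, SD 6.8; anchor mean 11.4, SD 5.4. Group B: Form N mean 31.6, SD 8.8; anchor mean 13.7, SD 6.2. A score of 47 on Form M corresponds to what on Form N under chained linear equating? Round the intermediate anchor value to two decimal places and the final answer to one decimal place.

Form M → anchor (Group A): v = (5.4/6.8)(47 − 35.4) + 11.4 = 20.61
anchor → Form N (Group B): y = (8.8/6.2)(20.61 − 13.7) + 31.6 = 41.4

41.4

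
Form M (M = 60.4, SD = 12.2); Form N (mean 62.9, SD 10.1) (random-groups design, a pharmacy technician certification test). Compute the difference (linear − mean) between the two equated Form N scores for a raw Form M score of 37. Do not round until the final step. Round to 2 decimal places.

Mean-equated: 37 + (62.9 − 60.4) = 39.50
Linear-equated: (10.1/12.2)(37 − 60.4) + 62.9 = 43.528
Difference = 43.528 − 39.50 = 4.03

4.03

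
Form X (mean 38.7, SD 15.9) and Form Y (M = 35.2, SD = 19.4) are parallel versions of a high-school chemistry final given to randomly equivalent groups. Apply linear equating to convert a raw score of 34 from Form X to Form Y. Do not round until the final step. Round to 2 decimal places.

29.47

Linear equating: y = (SD_Y/SD_X)(x − M_X) + M_Y
y = (19.4/15.9)(34 − 38.7) + 35.2
y = 1.220126 × -4.7 + 35.2 = -5.7346 + 35.2 = 29.47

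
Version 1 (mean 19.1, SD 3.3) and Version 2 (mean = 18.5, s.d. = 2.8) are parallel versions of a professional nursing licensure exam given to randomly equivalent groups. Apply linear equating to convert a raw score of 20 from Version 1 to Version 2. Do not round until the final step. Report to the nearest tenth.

Linear equating: y = (SD_Y/SD_X)(x − M_X) + M_Y
y = (2.8/3.3)(20 − 19.1) + 18.5
y = 0.848485 × 0.9 + 18.5 = 0.7636 + 18.5 = 19.3

19.3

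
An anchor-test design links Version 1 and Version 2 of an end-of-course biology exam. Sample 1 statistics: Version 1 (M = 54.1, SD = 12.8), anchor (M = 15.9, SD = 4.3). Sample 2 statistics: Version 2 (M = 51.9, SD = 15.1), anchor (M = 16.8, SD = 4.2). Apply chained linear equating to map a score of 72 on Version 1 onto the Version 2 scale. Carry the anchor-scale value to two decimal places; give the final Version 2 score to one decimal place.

Version 1 → anchor (Sample 1): v = (4.3/12.8)(72 − 54.1) + 15.9 = 21.91
anchor → Version 2 (Sample 2): y = (15.1/4.2)(21.91 − 16.8) + 51.9 = 70.3

70.3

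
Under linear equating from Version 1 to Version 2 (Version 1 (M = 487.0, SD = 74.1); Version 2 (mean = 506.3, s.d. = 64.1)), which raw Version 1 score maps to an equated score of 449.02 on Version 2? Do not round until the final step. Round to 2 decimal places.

420.78

Invert y = (SD_Y/SD_X)(x − M_X) + M_Y:
x = (SD_X/SD_Y)(y − M_Y) + M_X = (74.1/64.1)(449.02 − 506.3) + 487.0
x = 1.156006 × -57.280 + 487.0 = 420.78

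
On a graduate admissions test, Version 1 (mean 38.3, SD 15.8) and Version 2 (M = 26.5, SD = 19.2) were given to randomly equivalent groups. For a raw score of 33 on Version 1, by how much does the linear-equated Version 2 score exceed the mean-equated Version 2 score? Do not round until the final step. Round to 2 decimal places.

Mean-equated: 33 + (26.5 − 38.3) = 21.20
Linear-equated: (19.2/15.8)(33 − 38.3) + 26.5 = 20.059
Difference = 20.059 − 21.20 = -1.14

-1.14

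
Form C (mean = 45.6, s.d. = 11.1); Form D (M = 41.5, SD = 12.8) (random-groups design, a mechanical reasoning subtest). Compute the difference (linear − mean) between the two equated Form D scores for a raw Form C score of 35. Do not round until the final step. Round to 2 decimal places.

Mean-equated: 35 + (41.5 − 45.6) = 30.90
Linear-equated: (12.8/11.1)(35 − 45.6) + 41.5 = 29.277
Difference = 29.277 − 30.90 = -1.62

-1.62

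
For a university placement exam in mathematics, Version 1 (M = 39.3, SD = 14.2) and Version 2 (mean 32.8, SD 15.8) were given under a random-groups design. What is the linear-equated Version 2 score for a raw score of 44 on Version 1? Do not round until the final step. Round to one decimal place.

38.0

Linear equating: y = (SD_Y/SD_X)(x − M_X) + M_Y
y = (15.8/14.2)(44 − 39.3) + 32.8
y = 1.112676 × 4.7 + 32.8 = 5.2296 + 32.8 = 38.0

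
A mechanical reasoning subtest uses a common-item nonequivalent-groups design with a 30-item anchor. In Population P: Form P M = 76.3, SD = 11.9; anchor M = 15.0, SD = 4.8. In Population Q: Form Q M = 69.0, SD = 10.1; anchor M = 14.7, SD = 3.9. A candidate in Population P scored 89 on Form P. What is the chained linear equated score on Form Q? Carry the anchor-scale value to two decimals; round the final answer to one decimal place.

83.0

Form P → anchor (Population P): v = (4.8/11.9)(89 − 76.3) + 15.0 = 20.12
anchor → Form Q (Population Q): y = (10.1/3.9)(20.12 − 14.7) + 69.0 = 83.0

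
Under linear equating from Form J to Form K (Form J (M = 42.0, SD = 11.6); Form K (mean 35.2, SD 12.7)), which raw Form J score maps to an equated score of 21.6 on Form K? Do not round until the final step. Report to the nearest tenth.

Invert y = (SD_Y/SD_X)(x − M_X) + M_Y:
x = (SD_X/SD_Y)(y − M_Y) + M_X = (11.6/12.7)(21.6 − 35.2) + 42.0
x = 0.913386 × -13.600 + 42.0 = 29.6

29.6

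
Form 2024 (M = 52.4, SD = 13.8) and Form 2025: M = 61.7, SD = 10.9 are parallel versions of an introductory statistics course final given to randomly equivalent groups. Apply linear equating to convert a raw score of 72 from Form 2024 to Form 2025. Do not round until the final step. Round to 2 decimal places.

Linear equating: y = (SD_Y/SD_X)(x − M_X) + M_Y
y = (10.9/13.8)(72 − 52.4) + 61.7
y = 0.789855 × 19.6 + 61.7 = 15.4812 + 61.7 = 77.18

77.18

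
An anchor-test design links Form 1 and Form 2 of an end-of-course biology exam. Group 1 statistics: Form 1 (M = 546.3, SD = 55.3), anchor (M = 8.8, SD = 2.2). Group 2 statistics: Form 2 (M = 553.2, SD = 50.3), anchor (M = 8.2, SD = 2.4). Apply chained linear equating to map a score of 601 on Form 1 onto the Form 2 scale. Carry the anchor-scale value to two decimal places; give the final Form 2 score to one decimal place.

611.5

Form 1 → anchor (Group 1): v = (2.2/55.3)(601 − 546.3) + 8.8 = 10.98
anchor → Form 2 (Group 2): y = (50.3/2.4)(10.98 − 8.2) + 553.2 = 611.5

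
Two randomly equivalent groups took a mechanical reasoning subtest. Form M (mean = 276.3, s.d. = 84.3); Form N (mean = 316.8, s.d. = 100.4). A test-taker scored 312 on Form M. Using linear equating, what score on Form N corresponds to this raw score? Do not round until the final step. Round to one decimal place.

359.3

Linear equating: y = (SD_Y/SD_X)(x − M_X) + M_Y
y = (100.4/84.3)(312 − 276.3) + 316.8
y = 1.190985 × 35.7 + 316.8 = 42.5181 + 316.8 = 359.3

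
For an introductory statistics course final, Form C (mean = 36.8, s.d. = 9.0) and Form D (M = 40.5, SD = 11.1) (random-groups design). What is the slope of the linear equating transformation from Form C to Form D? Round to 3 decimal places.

1.233

A = SD_Y / SD_X = 11.1 / 9.0 = 1.233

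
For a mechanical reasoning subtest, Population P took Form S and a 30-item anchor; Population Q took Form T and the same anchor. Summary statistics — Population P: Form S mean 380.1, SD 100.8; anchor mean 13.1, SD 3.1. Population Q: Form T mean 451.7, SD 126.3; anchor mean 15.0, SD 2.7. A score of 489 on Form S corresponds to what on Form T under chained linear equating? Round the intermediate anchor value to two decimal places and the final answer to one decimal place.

519.5

Form S → anchor (Population P): v = (3.1/100.8)(489 − 380.1) + 13.1 = 16.45
anchor → Form T (Population Q): y = (126.3/2.7)(16.45 − 15.0) + 451.7 = 519.5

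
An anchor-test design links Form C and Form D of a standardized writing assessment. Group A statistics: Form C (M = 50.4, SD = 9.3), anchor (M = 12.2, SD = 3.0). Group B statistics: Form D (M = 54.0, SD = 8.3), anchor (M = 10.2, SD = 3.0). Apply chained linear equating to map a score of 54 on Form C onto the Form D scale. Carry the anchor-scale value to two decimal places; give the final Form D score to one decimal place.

Form C → anchor (Group A): v = (3.0/9.3)(54 − 50.4) + 12.2 = 13.36
anchor → Form D (Group B): y = (8.3/3.0)(13.36 − 10.2) + 54.0 = 62.7

62.7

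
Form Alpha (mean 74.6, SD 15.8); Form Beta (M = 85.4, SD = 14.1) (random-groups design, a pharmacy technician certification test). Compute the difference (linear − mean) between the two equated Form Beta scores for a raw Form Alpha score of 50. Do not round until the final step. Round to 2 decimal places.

Mean-equated: 50 + (85.4 − 74.6) = 60.80
Linear-equated: (14.1/15.8)(50 − 74.6) + 85.4 = 63.447
Difference = 63.447 − 60.80 = 2.65

2.65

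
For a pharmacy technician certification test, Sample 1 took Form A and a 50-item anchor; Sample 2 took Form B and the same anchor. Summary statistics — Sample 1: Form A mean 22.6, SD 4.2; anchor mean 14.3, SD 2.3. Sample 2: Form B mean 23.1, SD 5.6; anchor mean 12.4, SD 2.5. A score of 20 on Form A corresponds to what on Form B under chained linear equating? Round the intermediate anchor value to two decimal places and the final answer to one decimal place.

24.2

Form A → anchor (Sample 1): v = (2.3/4.2)(20 − 22.6) + 14.3 = 12.88
anchor → Form B (Sample 2): y = (5.6/2.5)(12.88 − 12.4) + 23.1 = 24.2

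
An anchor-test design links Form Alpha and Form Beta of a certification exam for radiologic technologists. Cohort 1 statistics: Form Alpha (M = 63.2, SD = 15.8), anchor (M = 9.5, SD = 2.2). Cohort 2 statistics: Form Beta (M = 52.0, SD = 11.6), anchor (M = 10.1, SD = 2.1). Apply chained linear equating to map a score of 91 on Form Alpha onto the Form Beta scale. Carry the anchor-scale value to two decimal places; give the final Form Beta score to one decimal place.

70.1

Form Alpha → anchor (Cohort 1): v = (2.2/15.8)(91 − 63.2) + 9.5 = 13.37
anchor → Form Beta (Cohort 2): y = (11.6/2.1)(13.37 − 10.1) + 52.0 = 70.1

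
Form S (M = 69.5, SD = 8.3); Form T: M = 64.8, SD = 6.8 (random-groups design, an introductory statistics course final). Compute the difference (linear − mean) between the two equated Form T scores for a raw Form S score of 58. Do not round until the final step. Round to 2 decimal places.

Mean-equated: 58 + (64.8 − 69.5) = 53.30
Linear-equated: (6.8/8.3)(58 − 69.5) + 64.8 = 55.378
Difference = 55.378 − 53.30 = 2.08

2.08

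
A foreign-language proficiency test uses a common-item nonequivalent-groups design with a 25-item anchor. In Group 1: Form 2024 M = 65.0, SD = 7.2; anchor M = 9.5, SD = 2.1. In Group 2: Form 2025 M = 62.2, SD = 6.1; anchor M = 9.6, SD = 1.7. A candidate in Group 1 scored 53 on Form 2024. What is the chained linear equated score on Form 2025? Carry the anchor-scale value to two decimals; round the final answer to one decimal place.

Form 2024 → anchor (Group 1): v = (2.1/7.2)(53 − 65.0) + 9.5 = 6.00
anchor → Form 2025 (Group 2): y = (6.1/1.7)(6.00 − 9.6) + 62.2 = 49.3

49.3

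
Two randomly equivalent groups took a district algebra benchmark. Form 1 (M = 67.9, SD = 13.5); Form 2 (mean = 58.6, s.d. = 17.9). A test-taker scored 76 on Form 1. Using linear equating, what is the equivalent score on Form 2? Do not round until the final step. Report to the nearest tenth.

69.3

Linear equating: y = (SD_Y/SD_X)(x − M_X) + M_Y
y = (17.9/13.5)(76 − 67.9) + 58.6
y = 1.325926 × 8.1 + 58.6 = 10.7400 + 58.6 = 69.3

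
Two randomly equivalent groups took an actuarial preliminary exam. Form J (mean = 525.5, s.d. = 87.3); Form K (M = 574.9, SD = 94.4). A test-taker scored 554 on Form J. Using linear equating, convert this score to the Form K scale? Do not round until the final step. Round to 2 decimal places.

605.72

Linear equating: y = (SD_Y/SD_X)(x − M_X) + M_Y
y = (94.4/87.3)(554 − 525.5) + 574.9
y = 1.081329 × 28.5 + 574.9 = 30.8179 + 574.9 = 605.72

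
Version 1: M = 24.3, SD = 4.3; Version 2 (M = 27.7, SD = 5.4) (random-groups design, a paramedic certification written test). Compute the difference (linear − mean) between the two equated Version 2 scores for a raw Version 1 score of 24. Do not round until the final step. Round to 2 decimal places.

-0.08

Mean-equated: 24 + (27.7 − 24.3) = 27.40
Linear-equated: (5.4/4.3)(24 − 24.3) + 27.7 = 27.323
Difference = 27.323 − 27.40 = -0.08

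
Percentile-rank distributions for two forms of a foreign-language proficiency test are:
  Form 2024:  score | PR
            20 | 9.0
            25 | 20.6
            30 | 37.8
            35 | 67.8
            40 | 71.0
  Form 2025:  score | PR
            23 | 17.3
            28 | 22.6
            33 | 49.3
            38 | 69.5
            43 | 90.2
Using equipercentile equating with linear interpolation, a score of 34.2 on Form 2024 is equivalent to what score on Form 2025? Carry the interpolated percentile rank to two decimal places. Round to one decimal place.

36.4

PR of 34.2 on Form 2024: 37.8 + (34.2 − 30)/(35 − 30) × (67.8 − 37.8) = 63.00
On Form 2025, PR 63.00 falls between score 33 (PR 49.3) and 38 (PR 69.5).
Interpolate: 33 + (63.00 − 49.3)/(69.5 − 49.3) × (38 − 33) = 36.4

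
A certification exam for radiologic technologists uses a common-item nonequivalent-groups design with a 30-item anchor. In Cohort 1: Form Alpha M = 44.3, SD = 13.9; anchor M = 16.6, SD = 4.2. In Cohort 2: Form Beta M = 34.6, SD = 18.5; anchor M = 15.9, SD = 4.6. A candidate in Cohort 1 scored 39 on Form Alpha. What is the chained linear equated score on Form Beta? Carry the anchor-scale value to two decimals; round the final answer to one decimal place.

Form Alpha → anchor (Cohort 1): v = (4.2/13.9)(39 − 44.3) + 16.6 = 15.00
anchor → Form Beta (Cohort 2): y = (18.5/4.6)(15.00 − 15.9) + 34.6 = 31.0

31.0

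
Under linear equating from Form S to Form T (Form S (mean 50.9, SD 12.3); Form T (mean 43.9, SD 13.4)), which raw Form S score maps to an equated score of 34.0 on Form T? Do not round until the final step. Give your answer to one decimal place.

41.8

Invert y = (SD_Y/SD_X)(x − M_X) + M_Y:
x = (SD_X/SD_Y)(y − M_Y) + M_X = (12.3/13.4)(34.0 − 43.9) + 50.9
x = 0.917910 × -9.900 + 50.9 = 41.8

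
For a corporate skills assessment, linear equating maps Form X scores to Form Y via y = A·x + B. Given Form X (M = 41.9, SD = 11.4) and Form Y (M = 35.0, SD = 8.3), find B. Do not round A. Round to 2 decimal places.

4.49

A = SD_Y / SD_X = 8.3 / 11.4 = 0.728070
B = M_Y − A·M_X = 35.0 − 0.728070 × 41.9 = 4.49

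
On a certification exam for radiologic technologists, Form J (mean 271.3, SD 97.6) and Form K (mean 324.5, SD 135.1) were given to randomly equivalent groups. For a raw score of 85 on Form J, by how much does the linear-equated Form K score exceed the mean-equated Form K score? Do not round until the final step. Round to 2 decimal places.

Mean-equated: 85 + (324.5 − 271.3) = 138.20
Linear-equated: (135.1/97.6)(85 − 271.3) + 324.5 = 66.620
Difference = 66.620 − 138.20 = -71.58

-71.58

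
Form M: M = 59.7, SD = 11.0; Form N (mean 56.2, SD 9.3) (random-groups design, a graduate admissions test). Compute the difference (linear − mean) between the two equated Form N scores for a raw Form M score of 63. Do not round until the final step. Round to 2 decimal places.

-0.51

Mean-equated: 63 + (56.2 − 59.7) = 59.50
Linear-equated: (9.3/11.0)(63 − 59.7) + 56.2 = 58.990
Difference = 58.990 − 59.50 = -0.51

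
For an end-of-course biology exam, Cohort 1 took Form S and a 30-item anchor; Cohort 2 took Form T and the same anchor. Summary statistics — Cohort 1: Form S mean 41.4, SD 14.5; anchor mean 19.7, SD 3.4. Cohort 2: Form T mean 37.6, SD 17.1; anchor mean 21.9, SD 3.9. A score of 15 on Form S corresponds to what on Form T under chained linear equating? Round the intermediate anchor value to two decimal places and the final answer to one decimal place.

Form S → anchor (Cohort 1): v = (3.4/14.5)(15 − 41.4) + 19.7 = 13.51
anchor → Form T (Cohort 2): y = (17.1/3.9)(13.51 − 21.9) + 37.6 = 0.8

0.8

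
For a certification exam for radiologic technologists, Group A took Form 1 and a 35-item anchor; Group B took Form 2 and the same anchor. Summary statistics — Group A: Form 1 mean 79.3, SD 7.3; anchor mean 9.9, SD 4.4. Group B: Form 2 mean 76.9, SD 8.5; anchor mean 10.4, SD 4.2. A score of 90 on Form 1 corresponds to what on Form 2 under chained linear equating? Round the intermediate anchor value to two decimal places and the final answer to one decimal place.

88.9

Form 1 → anchor (Group A): v = (4.4/7.3)(90 − 79.3) + 9.9 = 16.35
anchor → Form 2 (Group B): y = (8.5/4.2)(16.35 − 10.4) + 76.9 = 88.9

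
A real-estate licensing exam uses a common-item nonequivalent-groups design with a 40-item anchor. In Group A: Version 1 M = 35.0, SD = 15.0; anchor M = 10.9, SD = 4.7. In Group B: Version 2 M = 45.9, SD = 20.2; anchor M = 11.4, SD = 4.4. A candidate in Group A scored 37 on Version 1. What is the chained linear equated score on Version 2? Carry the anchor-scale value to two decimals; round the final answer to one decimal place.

46.5

Version 1 → anchor (Group A): v = (4.7/15.0)(37 − 35.0) + 10.9 = 11.53
anchor → Version 2 (Group B): y = (20.2/4.4)(11.53 − 11.4) + 45.9 = 46.5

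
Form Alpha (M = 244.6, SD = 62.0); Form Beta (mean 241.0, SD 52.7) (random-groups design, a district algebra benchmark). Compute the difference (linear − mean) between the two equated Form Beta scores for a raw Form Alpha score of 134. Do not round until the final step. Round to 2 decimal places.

Mean-equated: 134 + (241.0 − 244.6) = 130.40
Linear-equated: (52.7/62.0)(134 − 244.6) + 241.0 = 146.990
Difference = 146.990 − 130.40 = 16.59

16.59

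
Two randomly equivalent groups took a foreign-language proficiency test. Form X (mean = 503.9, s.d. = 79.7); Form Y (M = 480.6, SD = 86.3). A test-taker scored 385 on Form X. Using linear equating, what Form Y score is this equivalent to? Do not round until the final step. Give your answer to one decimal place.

351.9

Linear equating: y = (SD_Y/SD_X)(x − M_X) + M_Y
y = (86.3/79.7)(385 − 503.9) + 480.6
y = 1.082811 × -118.9 + 480.6 = -128.7462 + 480.6 = 351.9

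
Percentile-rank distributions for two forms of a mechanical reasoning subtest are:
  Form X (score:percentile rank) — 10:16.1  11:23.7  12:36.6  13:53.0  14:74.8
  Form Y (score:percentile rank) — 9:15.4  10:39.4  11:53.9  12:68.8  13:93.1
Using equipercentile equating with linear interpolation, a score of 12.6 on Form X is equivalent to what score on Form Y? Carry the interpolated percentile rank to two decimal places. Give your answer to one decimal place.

PR of 12.6 on Form X: 36.6 + (12.6 − 12)/(13 − 12) × (53.0 − 36.6) = 46.44
On Form Y, PR 46.44 falls between score 10 (PR 39.4) and 11 (PR 53.9).
Interpolate: 10 + (46.44 − 39.4)/(53.9 − 39.4) × (11 − 10) = 10.5

10.5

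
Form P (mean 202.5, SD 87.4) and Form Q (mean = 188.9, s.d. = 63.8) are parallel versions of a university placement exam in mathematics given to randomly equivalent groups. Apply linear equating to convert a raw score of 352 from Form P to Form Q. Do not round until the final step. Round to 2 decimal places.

298.03

Linear equating: y = (SD_Y/SD_X)(x − M_X) + M_Y
y = (63.8/87.4)(352 − 202.5) + 188.9
y = 0.729977 × 149.5 + 188.9 = 109.1316 + 188.9 = 298.03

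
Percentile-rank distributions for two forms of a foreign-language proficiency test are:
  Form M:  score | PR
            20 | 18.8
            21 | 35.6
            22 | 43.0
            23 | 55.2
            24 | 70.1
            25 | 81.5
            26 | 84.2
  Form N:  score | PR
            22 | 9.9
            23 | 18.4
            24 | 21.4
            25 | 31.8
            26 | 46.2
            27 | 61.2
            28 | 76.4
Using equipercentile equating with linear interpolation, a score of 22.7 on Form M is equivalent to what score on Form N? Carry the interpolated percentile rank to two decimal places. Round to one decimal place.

PR of 22.7 on Form M: 43.0 + (22.7 − 22)/(23 − 22) × (55.2 − 43.0) = 51.54
On Form N, PR 51.54 falls between score 26 (PR 46.2) and 27 (PR 61.2).
Interpolate: 26 + (51.54 − 46.2)/(61.2 − 46.2) × (27 − 26) = 26.4

26.4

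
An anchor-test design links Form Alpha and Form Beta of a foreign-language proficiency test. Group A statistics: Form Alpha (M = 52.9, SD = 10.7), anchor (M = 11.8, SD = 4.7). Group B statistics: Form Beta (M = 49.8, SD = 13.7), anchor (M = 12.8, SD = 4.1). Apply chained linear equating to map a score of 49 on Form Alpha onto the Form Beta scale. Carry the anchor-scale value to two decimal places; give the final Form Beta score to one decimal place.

Form Alpha → anchor (Group A): v = (4.7/10.7)(49 − 52.9) + 11.8 = 10.09
anchor → Form Beta (Group B): y = (13.7/4.1)(10.09 − 12.8) + 49.8 = 40.7

40.7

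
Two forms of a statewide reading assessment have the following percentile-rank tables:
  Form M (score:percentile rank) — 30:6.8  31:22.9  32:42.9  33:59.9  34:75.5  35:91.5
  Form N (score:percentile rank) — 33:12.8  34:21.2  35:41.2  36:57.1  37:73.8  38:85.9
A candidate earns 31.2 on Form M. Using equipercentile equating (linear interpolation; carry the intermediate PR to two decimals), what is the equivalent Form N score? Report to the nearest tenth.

PR of 31.2 on Form M: 22.9 + (31.2 − 31)/(32 − 31) × (42.9 − 22.9) = 26.90
On Form N, PR 26.90 falls between score 34 (PR 21.2) and 35 (PR 41.2).
Interpolate: 34 + (26.90 − 21.2)/(41.2 − 21.2) × (35 − 34) = 34.3

34.3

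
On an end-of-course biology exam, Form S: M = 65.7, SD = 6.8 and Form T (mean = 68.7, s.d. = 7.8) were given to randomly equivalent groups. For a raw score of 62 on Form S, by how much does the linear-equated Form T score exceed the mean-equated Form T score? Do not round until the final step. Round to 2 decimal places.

Mean-equated: 62 + (68.7 − 65.7) = 65.00
Linear-equated: (7.8/6.8)(62 − 65.7) + 68.7 = 64.456
Difference = 64.456 − 65.00 = -0.54

-0.54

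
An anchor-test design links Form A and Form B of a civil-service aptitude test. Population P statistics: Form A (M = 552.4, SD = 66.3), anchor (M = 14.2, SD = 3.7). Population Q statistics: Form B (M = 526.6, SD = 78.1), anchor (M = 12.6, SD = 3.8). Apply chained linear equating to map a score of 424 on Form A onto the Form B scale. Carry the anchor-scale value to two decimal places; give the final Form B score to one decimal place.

Form A → anchor (Population P): v = (3.7/66.3)(424 − 552.4) + 14.2 = 7.03
anchor → Form B (Population Q): y = (78.1/3.8)(7.03 − 12.6) + 526.6 = 412.1

412.1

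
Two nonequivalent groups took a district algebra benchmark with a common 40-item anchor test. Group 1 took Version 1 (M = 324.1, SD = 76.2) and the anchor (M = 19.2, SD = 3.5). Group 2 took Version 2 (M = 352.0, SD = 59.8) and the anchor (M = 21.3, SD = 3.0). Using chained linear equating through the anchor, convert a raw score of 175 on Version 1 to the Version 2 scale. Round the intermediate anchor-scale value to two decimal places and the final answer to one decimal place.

Version 1 → anchor (Group 1): v = (3.5/76.2)(175 − 324.1) + 19.2 = 12.35
anchor → Version 2 (Group 2): y = (59.8/3.0)(12.35 − 21.3) + 352.0 = 173.6

173.6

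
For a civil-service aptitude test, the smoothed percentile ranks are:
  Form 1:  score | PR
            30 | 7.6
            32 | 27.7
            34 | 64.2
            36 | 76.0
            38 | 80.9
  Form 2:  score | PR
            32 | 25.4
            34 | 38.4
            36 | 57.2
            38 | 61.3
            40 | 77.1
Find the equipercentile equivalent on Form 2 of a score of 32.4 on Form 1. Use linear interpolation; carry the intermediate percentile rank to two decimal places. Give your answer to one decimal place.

PR of 32.4 on Form 1: 27.7 + (32.4 − 32)/(34 − 32) × (64.2 − 27.7) = 35.00
On Form 2, PR 35.00 falls between score 32 (PR 25.4) and 34 (PR 38.4).
Interpolate: 32 + (35.00 − 25.4)/(38.4 − 25.4) × (34 − 32) = 33.5

33.5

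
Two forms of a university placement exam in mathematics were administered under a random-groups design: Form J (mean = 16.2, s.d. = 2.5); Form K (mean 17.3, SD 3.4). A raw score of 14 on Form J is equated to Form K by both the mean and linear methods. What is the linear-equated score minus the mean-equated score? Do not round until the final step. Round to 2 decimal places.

Mean-equated: 14 + (17.3 − 16.2) = 15.10
Linear-equated: (3.4/2.5)(14 − 16.2) + 17.3 = 14.308
Difference = 14.308 − 15.10 = -0.79

-0.79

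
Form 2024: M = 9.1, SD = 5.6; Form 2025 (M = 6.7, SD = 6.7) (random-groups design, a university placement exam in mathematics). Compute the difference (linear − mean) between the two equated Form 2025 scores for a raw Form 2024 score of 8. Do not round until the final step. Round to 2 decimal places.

-0.22

Mean-equated: 8 + (6.7 − 9.1) = 5.60
Linear-equated: (6.7/5.6)(8 − 9.1) + 6.7 = 5.384
Difference = 5.384 − 5.60 = -0.22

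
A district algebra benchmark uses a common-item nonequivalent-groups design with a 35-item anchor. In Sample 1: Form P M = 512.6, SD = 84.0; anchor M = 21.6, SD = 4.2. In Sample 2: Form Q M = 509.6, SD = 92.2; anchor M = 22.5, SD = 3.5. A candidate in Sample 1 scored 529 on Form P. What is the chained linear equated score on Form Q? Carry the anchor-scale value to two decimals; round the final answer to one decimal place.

507.5

Form P → anchor (Sample 1): v = (4.2/84.0)(529 − 512.6) + 21.6 = 22.42
anchor → Form Q (Sample 2): y = (92.2/3.5)(22.42 − 22.5) + 509.6 = 507.5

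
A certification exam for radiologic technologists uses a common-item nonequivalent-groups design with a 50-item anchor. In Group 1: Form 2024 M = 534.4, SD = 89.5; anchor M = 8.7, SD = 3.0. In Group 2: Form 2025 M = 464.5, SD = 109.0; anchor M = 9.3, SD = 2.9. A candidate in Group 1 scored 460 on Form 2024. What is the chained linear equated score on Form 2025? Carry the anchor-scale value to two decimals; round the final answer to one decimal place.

Form 2024 → anchor (Group 1): v = (3.0/89.5)(460 − 534.4) + 8.7 = 6.21
anchor → Form 2025 (Group 2): y = (109.0/2.9)(6.21 − 9.3) + 464.5 = 348.4

348.4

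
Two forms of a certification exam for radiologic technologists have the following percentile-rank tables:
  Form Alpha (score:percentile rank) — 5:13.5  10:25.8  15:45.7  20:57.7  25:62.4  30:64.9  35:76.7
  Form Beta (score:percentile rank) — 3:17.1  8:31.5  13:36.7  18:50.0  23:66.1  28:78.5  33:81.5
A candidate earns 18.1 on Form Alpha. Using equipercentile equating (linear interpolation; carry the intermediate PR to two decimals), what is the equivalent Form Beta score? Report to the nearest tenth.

19.0

PR of 18.1 on Form Alpha: 45.7 + (18.1 − 15)/(20 − 15) × (57.7 − 45.7) = 53.14
On Form Beta, PR 53.14 falls between score 18 (PR 50.0) and 23 (PR 66.1).
Interpolate: 18 + (53.14 − 50.0)/(66.1 − 50.0) × (23 − 18) = 19.0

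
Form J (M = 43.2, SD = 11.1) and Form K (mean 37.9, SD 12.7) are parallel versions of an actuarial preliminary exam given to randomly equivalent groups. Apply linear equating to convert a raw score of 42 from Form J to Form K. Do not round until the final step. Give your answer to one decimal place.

36.5

Linear equating: y = (SD_Y/SD_X)(x − M_X) + M_Y
y = (12.7/11.1)(42 − 43.2) + 37.9
y = 1.144144 × -1.2 + 37.9 = -1.3730 + 37.9 = 36.5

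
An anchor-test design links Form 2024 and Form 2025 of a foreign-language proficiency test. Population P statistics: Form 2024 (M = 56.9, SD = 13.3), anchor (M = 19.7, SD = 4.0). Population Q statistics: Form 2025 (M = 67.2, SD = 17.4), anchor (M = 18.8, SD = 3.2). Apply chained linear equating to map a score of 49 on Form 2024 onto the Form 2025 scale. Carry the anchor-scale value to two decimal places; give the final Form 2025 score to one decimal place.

Form 2024 → anchor (Population P): v = (4.0/13.3)(49 − 56.9) + 19.7 = 17.32
anchor → Form 2025 (Population Q): y = (17.4/3.2)(17.32 − 18.8) + 67.2 = 59.2

59.2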